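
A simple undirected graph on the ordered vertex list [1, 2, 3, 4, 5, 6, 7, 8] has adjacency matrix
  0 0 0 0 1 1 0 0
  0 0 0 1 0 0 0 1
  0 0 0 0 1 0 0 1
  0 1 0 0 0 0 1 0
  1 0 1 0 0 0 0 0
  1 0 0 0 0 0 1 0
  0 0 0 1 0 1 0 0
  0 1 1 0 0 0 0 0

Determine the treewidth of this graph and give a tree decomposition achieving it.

Treewidth 2.
One such decomposition:
Bags: B1 = {2, 4, 8}  B2 = {4, 7, 8}  B3 = {6, 7, 8}  B4 = {1, 6, 8}  B5 = {1, 5, 8}  B6 = {3, 5, 8}
Tree: B1–B2, B2–B3, B3–B4, B4–B5, B5–B6

The largest bag has 3 vertices, giving width 2; this decomposition certifies tw(G) ≤ 2. For the lower bound, G contains the cycle 8–2–4–7–6–1–5–3–8, so G is not a forest; only forests have treewidth ≤ 1, hence tw(G) ≥ 2. Combining the bounds, tw(G) = 2.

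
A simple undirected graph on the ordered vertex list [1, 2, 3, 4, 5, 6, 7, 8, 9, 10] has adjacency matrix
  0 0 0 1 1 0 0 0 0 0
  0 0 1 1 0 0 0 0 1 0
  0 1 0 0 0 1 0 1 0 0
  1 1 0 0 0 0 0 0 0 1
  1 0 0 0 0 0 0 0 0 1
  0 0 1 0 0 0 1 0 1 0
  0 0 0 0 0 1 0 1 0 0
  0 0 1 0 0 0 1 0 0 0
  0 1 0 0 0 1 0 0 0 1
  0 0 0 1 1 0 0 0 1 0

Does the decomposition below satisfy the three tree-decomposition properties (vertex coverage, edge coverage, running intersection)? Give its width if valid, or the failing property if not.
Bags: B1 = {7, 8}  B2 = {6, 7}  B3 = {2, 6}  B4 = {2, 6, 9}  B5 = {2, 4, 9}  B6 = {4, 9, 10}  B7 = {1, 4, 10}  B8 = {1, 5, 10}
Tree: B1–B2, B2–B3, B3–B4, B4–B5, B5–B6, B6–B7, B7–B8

No — vertex 3 appears in no bag.

A tree decomposition must satisfy three properties: every vertex lies in some bag; for every edge, both endpoints lie together in some bag; and for every vertex, the bags containing it form a connected subtree. Here vertex 3 appears in no bag, so the decomposition is invalid.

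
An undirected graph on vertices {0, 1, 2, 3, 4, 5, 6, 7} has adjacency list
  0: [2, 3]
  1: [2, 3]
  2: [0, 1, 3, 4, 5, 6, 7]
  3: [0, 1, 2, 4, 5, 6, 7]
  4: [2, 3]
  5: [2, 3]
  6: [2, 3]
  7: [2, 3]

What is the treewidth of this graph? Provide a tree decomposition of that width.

Every bag has size at most 3, so the width is 3 − 1 = 2 and tw(G) ≤ 2. For the lower bound, the 3 vertices {0, 2, 3} are pairwise adjacent, and any tree decomposition puts a clique entirely inside one bag — forcing width ≥ 2. Therefore the treewidth is 2.

Treewidth 2.
One such decomposition:
Bags: B1 = {0, 2, 3}  B2 = {2, 3, 7}  B3 = {2, 3, 6}  B4 = {2, 3, 5}  B5 = {2, 3, 4}  B6 = {1, 2, 3}
Tree: B1–B2, B2–B3, B1–B4, B3–B5, B2–B6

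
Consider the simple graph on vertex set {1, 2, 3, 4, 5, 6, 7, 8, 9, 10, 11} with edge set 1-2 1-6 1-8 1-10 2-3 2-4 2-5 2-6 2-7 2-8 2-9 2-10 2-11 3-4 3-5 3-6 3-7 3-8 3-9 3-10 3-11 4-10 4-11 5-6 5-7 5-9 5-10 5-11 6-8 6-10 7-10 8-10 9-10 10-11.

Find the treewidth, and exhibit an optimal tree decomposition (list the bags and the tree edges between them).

Each bag holds 5 vertices, so the decomposition has width 4, which upper-bounds the treewidth. Conversely, {1, 2, 6, 8, 10} is a clique of size 5, and the vertices of any clique must share a bag in every tree decomposition; so some bag has ≥ 5 vertices and tw(G) ≥ 4. The upper and lower bounds meet at 4, so that is the treewidth.

Treewidth 4.
Bags: B1 = {2, 3, 5, 10, 11}  B2 = {2, 3, 5, 9, 10}  B3 = {2, 3, 5, 6, 10}  B4 = {2, 3, 4, 10, 11}  B5 = {2, 3, 5, 7, 10}  B6 = {2, 3, 6, 8, 10}  B7 = {1, 2, 6, 8, 10}
Tree: B1–B2, B1–B3, B1–B4, B2–B5, B3–B6, B6–B7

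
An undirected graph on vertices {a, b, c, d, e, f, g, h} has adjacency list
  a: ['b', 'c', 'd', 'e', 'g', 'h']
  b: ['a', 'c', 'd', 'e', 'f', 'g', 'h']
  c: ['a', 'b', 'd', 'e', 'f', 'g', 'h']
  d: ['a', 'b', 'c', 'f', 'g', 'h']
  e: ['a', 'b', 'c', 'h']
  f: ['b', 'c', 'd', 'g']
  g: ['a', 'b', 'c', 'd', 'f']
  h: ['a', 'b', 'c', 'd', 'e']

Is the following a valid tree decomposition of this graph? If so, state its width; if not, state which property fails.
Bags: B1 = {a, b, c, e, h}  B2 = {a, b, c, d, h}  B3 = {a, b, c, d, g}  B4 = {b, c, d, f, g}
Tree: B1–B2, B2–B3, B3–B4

Yes; width 4.

Every vertex of G appears in some bag (union = {a, b, c, d, e, f, g, h}); every edge is covered by a bag; and for each vertex v the set of bags containing v is connected in the bag tree. The decomposition is therefore valid. The largest bag has 5 vertices, so the width is 4.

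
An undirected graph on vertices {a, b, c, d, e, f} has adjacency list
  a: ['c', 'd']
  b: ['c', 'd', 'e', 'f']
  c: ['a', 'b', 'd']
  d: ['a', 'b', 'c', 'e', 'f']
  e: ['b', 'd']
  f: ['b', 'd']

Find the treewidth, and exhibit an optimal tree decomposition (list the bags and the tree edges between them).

The largest bag has 3 vertices, giving width 2; this decomposition certifies tw(G) ≤ 2. For the lower bound, the 3 vertices {a, c, d} are pairwise adjacent, and any tree decomposition puts a clique entirely inside one bag — forcing width ≥ 2. Hence tw(G) = 2 exactly.

Treewidth 2.
One optimal decomposition is:
Bags: B1 = {b, d, f}  B2 = {b, c, d}  B3 = {a, c, d}  B4 = {b, d, e}
Tree: B1–B2, B2–B3, B1–B4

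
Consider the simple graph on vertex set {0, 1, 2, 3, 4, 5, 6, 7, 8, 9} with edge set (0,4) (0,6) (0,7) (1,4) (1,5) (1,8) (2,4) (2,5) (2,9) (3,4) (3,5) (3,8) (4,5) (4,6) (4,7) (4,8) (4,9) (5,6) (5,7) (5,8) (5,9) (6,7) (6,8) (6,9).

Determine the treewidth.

A width-3 tree decomposition is:
Bags: B1 = {4, 5, 6, 9}  B2 = {4, 5, 6, 8}  B3 = {2, 4, 5, 9}  B4 = {1, 4, 5, 8}  B5 = {4, 5, 6, 7}  B6 = {0, 4, 6, 7}  B7 = {3, 4, 5, 8}
Tree: B1–B2, B1–B3, B2–B4, B1–B5, B5–B6, B2–B7
The largest bag has 4 vertices, giving width 3; this decomposition certifies tw(G) ≤ 3. On the other hand G contains the 4-clique {0, 4, 6, 7}. A clique must lie in a single bag of any decomposition, so no decomposition can have width below 3. Therefore the treewidth is 3.

3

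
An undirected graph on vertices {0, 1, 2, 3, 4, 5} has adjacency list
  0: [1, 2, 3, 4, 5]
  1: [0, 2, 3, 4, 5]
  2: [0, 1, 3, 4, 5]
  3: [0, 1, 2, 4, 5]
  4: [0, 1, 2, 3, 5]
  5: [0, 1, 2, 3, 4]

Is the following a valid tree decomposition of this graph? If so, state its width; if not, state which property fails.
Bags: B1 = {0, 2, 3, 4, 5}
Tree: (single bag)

No — vertex 1 appears in no bag.

A tree decomposition must satisfy three properties: every vertex lies in some bag; for every edge, both endpoints lie together in some bag; and for every vertex, the bags containing it form a connected subtree. Here vertex 1 appears in no bag, so the decomposition is invalid.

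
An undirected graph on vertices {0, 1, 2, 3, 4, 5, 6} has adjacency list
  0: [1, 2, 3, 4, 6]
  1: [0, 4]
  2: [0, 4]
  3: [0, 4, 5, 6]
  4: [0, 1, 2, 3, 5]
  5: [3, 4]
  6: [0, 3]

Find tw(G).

2

A width-2 tree decomposition is:
Bags: B1 = {0, 3, 4}  B2 = {0, 2, 4}  B3 = {3, 4, 5}  B4 = {0, 1, 4}  B5 = {0, 3, 6}
Tree: B1–B2, B1–B3, B1–B4, B1–B5
Every bag has size at most 3, so the width is 3 − 1 = 2 and tw(G) ≤ 2. On the other hand G contains the 3-clique {0, 1, 4}. A clique must lie in a single bag of any decomposition, so no decomposition can have width below 2. Therefore the treewidth is 2.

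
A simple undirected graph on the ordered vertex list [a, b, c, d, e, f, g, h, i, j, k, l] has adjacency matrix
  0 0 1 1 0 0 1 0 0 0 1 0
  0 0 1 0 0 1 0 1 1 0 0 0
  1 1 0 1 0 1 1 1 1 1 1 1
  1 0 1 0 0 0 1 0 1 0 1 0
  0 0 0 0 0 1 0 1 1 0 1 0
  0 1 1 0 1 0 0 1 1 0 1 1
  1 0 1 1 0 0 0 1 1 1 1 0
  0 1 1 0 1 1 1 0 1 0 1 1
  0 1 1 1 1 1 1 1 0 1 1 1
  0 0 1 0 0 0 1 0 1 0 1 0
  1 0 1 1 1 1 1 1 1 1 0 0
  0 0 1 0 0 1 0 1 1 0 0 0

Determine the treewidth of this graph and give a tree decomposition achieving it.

Each bag holds 5 vertices, so the decomposition has width 4, which upper-bounds the treewidth. For the lower bound, the 5 vertices {a, c, d, g, k} are pairwise adjacent, and any tree decomposition puts a clique entirely inside one bag — forcing width ≥ 4. The upper and lower bounds meet at 4, so that is the treewidth.

Treewidth 4.
One optimal decomposition is:
Bags: B1 = {e, f, h, i, k}  B2 = {c, f, h, i, k}  B3 = {c, g, h, i, k}  B4 = {b, c, f, h, i}  B5 = {c, f, h, i, l}  B6 = {c, d, g, i, k}  B7 = {a, c, d, g, k}  B8 = {c, g, i, j, k}
Tree: B1–B2, B2–B3, B2–B4, B2–B5, B3–B6, B6–B7, B6–B8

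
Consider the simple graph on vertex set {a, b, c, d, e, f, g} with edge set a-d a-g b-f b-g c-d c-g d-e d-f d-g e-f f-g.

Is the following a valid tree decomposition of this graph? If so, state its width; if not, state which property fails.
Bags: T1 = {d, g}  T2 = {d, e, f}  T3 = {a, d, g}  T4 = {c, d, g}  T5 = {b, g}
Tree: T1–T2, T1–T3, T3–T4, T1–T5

A tree decomposition must satisfy three properties: every vertex lies in some bag; for every edge, both endpoints lie together in some bag; and for every vertex, the bags containing it form a connected subtree. Here edge (f,g) lies in no bag, so the decomposition is invalid.

No — edge (f,g) lies in no bag.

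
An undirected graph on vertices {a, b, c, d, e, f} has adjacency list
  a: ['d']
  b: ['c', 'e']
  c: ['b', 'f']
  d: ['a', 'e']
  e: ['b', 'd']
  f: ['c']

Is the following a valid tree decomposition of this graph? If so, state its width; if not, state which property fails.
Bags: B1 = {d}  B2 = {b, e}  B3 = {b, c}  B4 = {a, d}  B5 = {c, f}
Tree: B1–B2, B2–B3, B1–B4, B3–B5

A tree decomposition must satisfy three properties: every vertex lies in some bag; for every edge, both endpoints lie together in some bag; and for every vertex, the bags containing it form a connected subtree. Here edge (e,d) lies in no bag, so the decomposition is invalid.

No — edge (e,d) lies in no bag.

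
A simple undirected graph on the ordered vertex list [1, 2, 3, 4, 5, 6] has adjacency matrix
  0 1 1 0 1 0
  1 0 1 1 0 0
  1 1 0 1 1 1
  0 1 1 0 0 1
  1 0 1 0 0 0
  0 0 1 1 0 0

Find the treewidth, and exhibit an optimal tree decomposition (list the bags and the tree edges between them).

Treewidth 2.
One optimal decomposition is:
Bags: B1 = {2, 3, 4}  B2 = {1, 2, 3}  B3 = {3, 4, 6}  B4 = {1, 3, 5}
Tree: B1–B2, B1–B3, B2–B4

The largest bag has 3 vertices, giving width 2; this decomposition certifies tw(G) ≤ 2. For the lower bound, the 3 vertices {1, 2, 3} are pairwise adjacent, and any tree decomposition puts a clique entirely inside one bag — forcing width ≥ 2. Hence tw(G) = 2 exactly.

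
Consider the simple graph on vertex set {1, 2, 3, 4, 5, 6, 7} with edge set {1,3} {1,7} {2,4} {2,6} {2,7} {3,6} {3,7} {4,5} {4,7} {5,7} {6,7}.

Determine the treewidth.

A width-2 tree decomposition is:
Bags: B1 = {2, 6, 7}  B2 = {2, 4, 7}  B3 = {3, 6, 7}  B4 = {4, 5, 7}  B5 = {1, 3, 7}
Tree: B1–B2, B1–B3, B2–B4, B3–B5
Every bag has size at most 3, so the width is 3 − 1 = 2 and tw(G) ≤ 2. Conversely, {1, 3, 7} is a clique of size 3, and the vertices of any clique must share a bag in every tree decomposition; so some bag has ≥ 3 vertices and tw(G) ≥ 2. Combining the bounds, tw(G) = 2.

2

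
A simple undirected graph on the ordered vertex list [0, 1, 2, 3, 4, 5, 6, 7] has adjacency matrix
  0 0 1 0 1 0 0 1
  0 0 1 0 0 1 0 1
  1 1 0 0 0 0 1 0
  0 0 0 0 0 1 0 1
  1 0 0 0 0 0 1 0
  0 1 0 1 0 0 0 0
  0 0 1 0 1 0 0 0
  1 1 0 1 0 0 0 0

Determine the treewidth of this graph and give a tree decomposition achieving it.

Every bag has size at most 3, so the width is 3 − 1 = 2 and tw(G) ≤ 2. For the lower bound, G contains the cycle 6–4–0–2–6, so G is not a forest; only forests have treewidth ≤ 1, hence tw(G) ≥ 2. The upper and lower bounds meet at 2, so that is the treewidth.

Treewidth 2.
One optimal decomposition is:
Bags: B1 = {2, 4, 6}  B2 = {0, 2, 4}  B3 = {0, 1, 2}  B4 = {0, 1, 7}  B5 = {1, 5, 7}  B6 = {3, 5, 7}
Tree: B1–B2, B2–B3, B3–B4, B4–B5, B5–B6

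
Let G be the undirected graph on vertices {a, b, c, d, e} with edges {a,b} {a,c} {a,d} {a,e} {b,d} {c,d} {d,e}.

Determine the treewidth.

A width-2 tree decomposition is:
Bags: B1 = {a, d, e}  B2 = {a, c, d}  B3 = {a, b, d}
Tree: B1–B2, B2–B3
Every bag has size at most 3, so the width is 3 − 1 = 2 and tw(G) ≤ 2. For the lower bound, the 3 vertices {a, d, e} are pairwise adjacent, and any tree decomposition puts a clique entirely inside one bag — forcing width ≥ 2. The upper and lower bounds meet at 2, so that is the treewidth.

2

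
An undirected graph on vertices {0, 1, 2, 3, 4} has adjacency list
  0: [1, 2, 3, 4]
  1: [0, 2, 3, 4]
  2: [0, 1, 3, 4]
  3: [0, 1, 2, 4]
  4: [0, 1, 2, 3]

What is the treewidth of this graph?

A width-4 tree decomposition is:
Bags: B1 = {0, 1, 2, 3, 4}
Tree: (single bag)
A single bag containing all 5 vertices is trivially a valid decomposition of width 4. For the lower bound, the 5 vertices {0, 1, 2, 3, 4} are pairwise adjacent, and any tree decomposition puts a clique entirely inside one bag — forcing width ≥ 4. Hence tw(G) = 4 exactly.

4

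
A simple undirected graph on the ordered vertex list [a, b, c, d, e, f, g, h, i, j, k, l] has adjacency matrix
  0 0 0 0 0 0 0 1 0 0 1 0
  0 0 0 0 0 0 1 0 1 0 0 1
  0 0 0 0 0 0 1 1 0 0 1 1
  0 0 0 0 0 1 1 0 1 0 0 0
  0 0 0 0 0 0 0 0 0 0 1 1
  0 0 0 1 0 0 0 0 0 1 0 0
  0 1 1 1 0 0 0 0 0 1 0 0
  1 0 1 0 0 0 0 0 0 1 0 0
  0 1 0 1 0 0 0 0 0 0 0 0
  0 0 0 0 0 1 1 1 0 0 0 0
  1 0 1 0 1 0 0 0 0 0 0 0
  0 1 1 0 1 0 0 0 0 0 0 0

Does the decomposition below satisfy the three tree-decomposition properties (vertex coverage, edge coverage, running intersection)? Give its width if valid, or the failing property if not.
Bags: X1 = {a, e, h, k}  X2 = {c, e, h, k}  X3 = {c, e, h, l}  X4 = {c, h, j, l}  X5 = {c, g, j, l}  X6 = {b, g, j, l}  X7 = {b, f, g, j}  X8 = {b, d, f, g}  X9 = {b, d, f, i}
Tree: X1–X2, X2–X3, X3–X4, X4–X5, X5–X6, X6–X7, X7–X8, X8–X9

Vertex coverage: the bags together contain {a, b, c, d, e, f, g, h, i, j, k, l}, the full vertex set. Edge coverage: each edge of G has both endpoints in at least one bag. Running intersection: for every vertex, the bags containing it form a connected subtree. All three properties hold, so this is a valid tree decomposition of width max|bag| − 1 = 3, and hence tw(G) ≤ 3.

Yes; width 3.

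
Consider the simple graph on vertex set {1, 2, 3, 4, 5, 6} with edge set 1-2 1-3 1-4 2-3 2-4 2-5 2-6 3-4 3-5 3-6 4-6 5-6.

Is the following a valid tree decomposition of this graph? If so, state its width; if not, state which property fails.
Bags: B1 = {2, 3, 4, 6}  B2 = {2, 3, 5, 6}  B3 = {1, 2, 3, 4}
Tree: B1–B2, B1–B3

Vertex coverage: the bags together contain {1, 2, 3, 4, 5, 6}, the full vertex set. Edge coverage: each edge of G has both endpoints in at least one bag. Running intersection: for every vertex, the bags containing it form a connected subtree. All three properties hold, so this is a valid tree decomposition of width max|bag| − 1 = 3, and hence tw(G) ≤ 3.

Yes; width 3.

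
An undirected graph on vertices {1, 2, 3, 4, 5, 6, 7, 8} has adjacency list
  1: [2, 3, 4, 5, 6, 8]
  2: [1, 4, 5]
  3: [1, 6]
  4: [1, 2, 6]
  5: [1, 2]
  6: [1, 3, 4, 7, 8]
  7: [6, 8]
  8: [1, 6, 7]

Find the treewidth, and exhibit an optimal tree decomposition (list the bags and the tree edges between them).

Every bag has size at most 3, so the width is 3 − 1 = 2 and tw(G) ≤ 2. On the other hand G contains the 3-clique {1, 2, 4}. A clique must lie in a single bag of any decomposition, so no decomposition can have width below 2. Therefore the treewidth is 2.

Treewidth 2.
One optimal decomposition is:
Bags: B1 = {1, 4, 6}  B2 = {1, 2, 4}  B3 = {1, 3, 6}  B4 = {1, 6, 8}  B5 = {1, 2, 5}  B6 = {6, 7, 8}
Tree: B1–B2, B1–B3, B1–B4, B2–B5, B4–B6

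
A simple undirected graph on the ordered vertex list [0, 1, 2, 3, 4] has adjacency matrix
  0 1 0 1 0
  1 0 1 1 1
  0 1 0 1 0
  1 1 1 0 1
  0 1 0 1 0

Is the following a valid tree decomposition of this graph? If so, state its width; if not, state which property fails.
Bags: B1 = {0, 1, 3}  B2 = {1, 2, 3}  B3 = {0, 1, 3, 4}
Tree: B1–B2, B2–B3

No — bags containing vertex 0 are not connected in the tree.

A tree decomposition must satisfy three properties: every vertex lies in some bag; for every edge, both endpoints lie together in some bag; and for every vertex, the bags containing it form a connected subtree. Here bags containing vertex 0 are not connected in the tree, so the decomposition is invalid.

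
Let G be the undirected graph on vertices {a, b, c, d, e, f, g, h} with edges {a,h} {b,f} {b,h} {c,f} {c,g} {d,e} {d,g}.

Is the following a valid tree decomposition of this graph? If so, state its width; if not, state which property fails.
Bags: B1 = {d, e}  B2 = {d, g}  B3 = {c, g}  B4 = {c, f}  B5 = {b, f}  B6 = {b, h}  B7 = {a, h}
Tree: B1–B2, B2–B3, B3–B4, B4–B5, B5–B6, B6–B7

Checking the three conditions: (i) the bags cover all of {a, b, c, d, e, f, g, h}; (ii) for each edge, some bag contains both endpoints; (iii) the bags containing any fixed vertex form a subtree. All hold, so the decomposition is valid with width 2 − 1 = 1.

Yes; width 1.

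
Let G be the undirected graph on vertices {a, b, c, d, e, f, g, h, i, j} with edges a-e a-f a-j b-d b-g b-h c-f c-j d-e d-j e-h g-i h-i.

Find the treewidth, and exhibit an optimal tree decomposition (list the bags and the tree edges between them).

Treewidth 2.
One optimal decomposition is:
Bags: B1 = {g, h, i}  B2 = {b, g, h}  B3 = {b, e, h}  B4 = {b, d, e}  B5 = {a, d, e}  B6 = {a, d, j}  B7 = {a, f, j}  B8 = {c, f, j}
Tree: B1–B2, B2–B3, B3–B4, B4–B5, B5–B6, B6–B7, B7–B8

The largest bag has 3 vertices, giving width 2; this decomposition certifies tw(G) ≤ 2. The edges i–g–b–h–i form a cycle, so G is not a tree and its treewidth is at least 2. Therefore the treewidth is 2.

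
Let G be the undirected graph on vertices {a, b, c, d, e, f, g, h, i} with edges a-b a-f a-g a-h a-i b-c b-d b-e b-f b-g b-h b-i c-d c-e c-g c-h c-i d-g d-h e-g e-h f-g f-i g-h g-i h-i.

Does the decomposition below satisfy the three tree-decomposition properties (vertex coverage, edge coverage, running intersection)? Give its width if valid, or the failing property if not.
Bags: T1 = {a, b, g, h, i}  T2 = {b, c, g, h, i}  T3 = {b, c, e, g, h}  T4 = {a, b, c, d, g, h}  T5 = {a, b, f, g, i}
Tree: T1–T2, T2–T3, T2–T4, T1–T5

A tree decomposition must satisfy three properties: every vertex lies in some bag; for every edge, both endpoints lie together in some bag; and for every vertex, the bags containing it form a connected subtree. Here bags containing vertex a are not connected in the tree, so the decomposition is invalid.

No — bags containing vertex a are not connected in the tree.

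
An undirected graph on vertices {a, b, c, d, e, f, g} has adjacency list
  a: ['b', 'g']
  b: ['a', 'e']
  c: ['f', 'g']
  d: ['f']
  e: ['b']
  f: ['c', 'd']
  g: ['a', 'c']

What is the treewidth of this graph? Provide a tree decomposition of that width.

Treewidth 1.
One optimal decomposition is:
Bags: B1 = {d, f}  B2 = {c, f}  B3 = {c, g}  B4 = {a, g}  B5 = {a, b}  B6 = {b, e}
Tree: B1–B2, B2–B3, B3–B4, B4–B5, B5–B6

Each bag holds 2 vertices, so the decomposition has width 1, which upper-bounds the treewidth. Any graph with an edge has treewidth ≥ 1, and G has the edge d–f. Therefore the treewidth is 1.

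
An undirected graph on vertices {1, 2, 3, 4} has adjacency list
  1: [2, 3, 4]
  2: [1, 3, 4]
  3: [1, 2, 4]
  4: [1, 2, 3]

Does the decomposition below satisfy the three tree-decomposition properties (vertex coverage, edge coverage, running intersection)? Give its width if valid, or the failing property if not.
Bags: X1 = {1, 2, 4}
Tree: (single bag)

No — vertex 3 appears in no bag.

A tree decomposition must satisfy three properties: every vertex lies in some bag; for every edge, both endpoints lie together in some bag; and for every vertex, the bags containing it form a connected subtree. Here vertex 3 appears in no bag, so the decomposition is invalid.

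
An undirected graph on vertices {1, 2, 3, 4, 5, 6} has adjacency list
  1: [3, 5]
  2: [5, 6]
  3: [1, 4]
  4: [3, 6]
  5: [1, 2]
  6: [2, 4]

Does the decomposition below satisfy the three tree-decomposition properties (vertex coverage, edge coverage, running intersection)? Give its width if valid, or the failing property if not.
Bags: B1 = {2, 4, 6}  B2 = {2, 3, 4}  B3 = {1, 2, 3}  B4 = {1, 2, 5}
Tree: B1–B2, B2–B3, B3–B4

Yes; width 2.

Vertex coverage: the bags together contain {1, 2, 3, 4, 5, 6}, the full vertex set. Edge coverage: each edge of G has both endpoints in at least one bag. Running intersection: for every vertex, the bags containing it form a connected subtree. All three properties hold, so this is a valid tree decomposition of width max|bag| − 1 = 2, and hence tw(G) ≤ 2.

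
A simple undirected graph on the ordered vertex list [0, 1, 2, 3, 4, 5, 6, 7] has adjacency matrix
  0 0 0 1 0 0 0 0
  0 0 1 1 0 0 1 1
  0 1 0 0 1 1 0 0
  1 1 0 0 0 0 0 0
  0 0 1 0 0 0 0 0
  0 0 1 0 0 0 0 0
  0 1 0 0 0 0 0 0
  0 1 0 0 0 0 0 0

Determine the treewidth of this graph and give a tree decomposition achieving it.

Treewidth 1.
Bags: B1 = {2, 5}  B2 = {1, 2}  B3 = {1, 3}  B4 = {2, 4}  B5 = {1, 6}  B6 = {0, 3}  B7 = {1, 7}
Tree: B1–B2, B2–B3, B1–B4, B2–B5, B3–B6, B3–B7

The largest bag has 2 vertices, giving width 1; this decomposition certifies tw(G) ≤ 1. Since G has at least one edge (e.g. 5–2), it is not an edgeless graph, so tw(G) ≥ 1. The upper and lower bounds meet at 1, so that is the treewidth.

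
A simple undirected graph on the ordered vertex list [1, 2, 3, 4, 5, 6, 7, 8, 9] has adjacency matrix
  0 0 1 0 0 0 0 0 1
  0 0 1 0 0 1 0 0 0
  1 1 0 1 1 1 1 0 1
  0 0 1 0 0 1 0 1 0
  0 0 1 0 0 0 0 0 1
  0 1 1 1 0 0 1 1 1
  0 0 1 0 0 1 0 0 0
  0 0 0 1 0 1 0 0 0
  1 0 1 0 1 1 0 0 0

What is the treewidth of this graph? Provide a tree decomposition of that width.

Every bag has size at most 3, so the width is 3 − 1 = 2 and tw(G) ≤ 2. For the lower bound, the 3 vertices {4, 6, 8} are pairwise adjacent, and any tree decomposition puts a clique entirely inside one bag — forcing width ≥ 2. The upper and lower bounds meet at 2, so that is the treewidth.

Treewidth 2.
One optimal decomposition is:
Bags: B1 = {3, 6, 9}  B2 = {3, 4, 6}  B3 = {4, 6, 8}  B4 = {1, 3, 9}  B5 = {3, 6, 7}  B6 = {3, 5, 9}  B7 = {2, 3, 6}
Tree: B1–B2, B2–B3, B1–B4, B2–B5, B1–B6, B1–B7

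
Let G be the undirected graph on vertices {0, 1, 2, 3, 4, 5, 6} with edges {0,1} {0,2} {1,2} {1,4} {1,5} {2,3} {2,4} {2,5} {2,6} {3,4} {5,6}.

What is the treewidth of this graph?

2

A width-2 tree decomposition is:
Bags: B1 = {1, 2, 5}  B2 = {2, 5, 6}  B3 = {1, 2, 4}  B4 = {0, 1, 2}  B5 = {2, 3, 4}
Tree: B1–B2, B1–B3, B1–B4, B3–B5
Every bag has size at most 3, so the width is 3 − 1 = 2 and tw(G) ≤ 2. For the lower bound, the 3 vertices {0, 1, 2} are pairwise adjacent, and any tree decomposition puts a clique entirely inside one bag — forcing width ≥ 2. Hence tw(G) = 2 exactly.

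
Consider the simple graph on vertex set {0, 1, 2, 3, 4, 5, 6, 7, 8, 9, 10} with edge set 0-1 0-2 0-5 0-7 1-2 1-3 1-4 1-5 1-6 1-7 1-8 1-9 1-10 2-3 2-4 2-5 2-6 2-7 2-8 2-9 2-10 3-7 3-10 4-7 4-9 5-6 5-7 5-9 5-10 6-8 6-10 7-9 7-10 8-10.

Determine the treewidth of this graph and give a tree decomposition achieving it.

Treewidth 4.
One such decomposition:
Bags: B1 = {1, 2, 5, 7, 10}  B2 = {1, 2, 3, 7, 10}  B3 = {1, 2, 5, 7, 9}  B4 = {1, 2, 4, 7, 9}  B5 = {1, 2, 5, 6, 10}  B6 = {1, 2, 6, 8, 10}  B7 = {0, 1, 2, 5, 7}
Tree: B1–B2, B1–B3, B3–B4, B1–B5, B5–B6, B3–B7

Each bag holds 5 vertices, so the decomposition has width 4, which upper-bounds the treewidth. For the lower bound, the 5 vertices {1, 2, 6, 8, 10} are pairwise adjacent, and any tree decomposition puts a clique entirely inside one bag — forcing width ≥ 4. Combining the bounds, tw(G) = 4.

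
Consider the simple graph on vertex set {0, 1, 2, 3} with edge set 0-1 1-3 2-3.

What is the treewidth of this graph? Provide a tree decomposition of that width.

Each bag holds 2 vertices, so the decomposition has width 1, which upper-bounds the treewidth. G has an edge, so its treewidth is at least 1. Therefore the treewidth is 1.

Treewidth 1.
One optimal decomposition is:
Bags: B1 = {1, 3}  B2 = {2, 3}  B3 = {0, 1}
Tree: B1–B2, B1–B3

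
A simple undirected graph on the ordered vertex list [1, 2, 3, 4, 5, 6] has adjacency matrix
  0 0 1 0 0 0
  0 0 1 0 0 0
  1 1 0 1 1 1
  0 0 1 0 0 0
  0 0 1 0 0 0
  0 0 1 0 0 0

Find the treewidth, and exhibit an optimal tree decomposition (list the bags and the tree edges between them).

Every bag has size at most 2, so the width is 2 − 1 = 1 and tw(G) ≤ 1. Since G has at least one edge (e.g. 5–3), it is not an edgeless graph, so tw(G) ≥ 1. Hence tw(G) = 1 exactly.

Treewidth 1.
One optimal decomposition is:
Bags: B1 = {3, 5}  B2 = {3, 6}  B3 = {2, 3}  B4 = {1, 3}  B5 = {3, 4}
Tree: B1–B2, B2–B3, B2–B4, B3–B5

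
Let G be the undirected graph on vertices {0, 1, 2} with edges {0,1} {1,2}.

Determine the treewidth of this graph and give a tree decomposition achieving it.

Treewidth 1.
Bags: B1 = {0, 1}  B2 = {1, 2}
Tree: B1–B2

Every bag has size at most 2, so the width is 2 − 1 = 1 and tw(G) ≤ 1. G has an edge, so its treewidth is at least 1. The upper and lower bounds meet at 1, so that is the treewidth.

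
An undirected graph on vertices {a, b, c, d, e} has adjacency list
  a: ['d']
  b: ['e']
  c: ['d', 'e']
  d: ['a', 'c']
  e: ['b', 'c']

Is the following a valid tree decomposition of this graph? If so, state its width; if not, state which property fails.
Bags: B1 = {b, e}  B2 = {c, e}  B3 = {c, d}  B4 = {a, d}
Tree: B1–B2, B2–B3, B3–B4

Checking the three conditions: (i) the bags cover all of {a, b, c, d, e}; (ii) for each edge, some bag contains both endpoints; (iii) the bags containing any fixed vertex form a subtree. All hold, so the decomposition is valid with width 2 − 1 = 1.

Yes; width 1.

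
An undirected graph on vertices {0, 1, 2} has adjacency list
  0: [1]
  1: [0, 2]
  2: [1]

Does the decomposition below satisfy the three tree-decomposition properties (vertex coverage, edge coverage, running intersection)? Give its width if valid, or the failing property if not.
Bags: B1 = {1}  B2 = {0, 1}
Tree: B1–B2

A tree decomposition must satisfy three properties: every vertex lies in some bag; for every edge, both endpoints lie together in some bag; and for every vertex, the bags containing it form a connected subtree. Here vertex 2 appears in no bag, so the decomposition is invalid.

No — vertex 2 appears in no bag.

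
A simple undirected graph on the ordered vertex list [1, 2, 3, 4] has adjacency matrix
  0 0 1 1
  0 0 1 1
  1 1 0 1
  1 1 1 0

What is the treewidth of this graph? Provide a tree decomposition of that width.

Treewidth 2.
One such decomposition:
Bags: B1 = {2, 3, 4}  B2 = {1, 3, 4}
Tree: B1–B2

Every bag has size at most 3, so the width is 3 − 1 = 2 and tw(G) ≤ 2. Conversely, {1, 3, 4} is a clique of size 3, and the vertices of any clique must share a bag in every tree decomposition; so some bag has ≥ 3 vertices and tw(G) ≥ 2. Combining the bounds, tw(G) = 2.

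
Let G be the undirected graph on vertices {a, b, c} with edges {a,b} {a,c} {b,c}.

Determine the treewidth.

A width-2 tree decomposition is:
Bags: B1 = {a, b, c}
Tree: (single bag)
With just one bag of size 3, the width is 3 − 1 = 2, so tw(G) ≤ 2. On the other hand G contains the 3-clique {a, b, c}. A clique must lie in a single bag of any decomposition, so no decomposition can have width below 2. Combining the bounds, tw(G) = 2.

2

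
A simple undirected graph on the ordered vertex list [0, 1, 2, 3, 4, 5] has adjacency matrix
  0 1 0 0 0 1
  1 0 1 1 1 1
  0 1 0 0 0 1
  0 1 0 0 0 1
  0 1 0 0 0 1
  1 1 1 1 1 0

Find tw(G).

2

A width-2 tree decomposition is:
Bags: B1 = {0, 1, 5}  B2 = {1, 4, 5}  B3 = {1, 2, 5}  B4 = {1, 3, 5}
Tree: B1–B2, B2–B3, B1–B4
Each bag holds 3 vertices, so the decomposition has width 2, which upper-bounds the treewidth. On the other hand G contains the 3-clique {0, 1, 5}. A clique must lie in a single bag of any decomposition, so no decomposition can have width below 2. Therefore the treewidth is 2.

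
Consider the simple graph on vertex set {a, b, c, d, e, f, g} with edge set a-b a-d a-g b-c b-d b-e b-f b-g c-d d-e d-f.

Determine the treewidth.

A width-2 tree decomposition is:
Bags: B1 = {b, c, d}  B2 = {a, b, d}  B3 = {b, d, e}  B4 = {a, b, g}  B5 = {b, d, f}
Tree: B1–B2, B2–B3, B2–B4, B3–B5
The largest bag has 3 vertices, giving width 2; this decomposition certifies tw(G) ≤ 2. For the lower bound, the 3 vertices {b, d, e} are pairwise adjacent, and any tree decomposition puts a clique entirely inside one bag — forcing width ≥ 2. Combining the bounds, tw(G) = 2.

2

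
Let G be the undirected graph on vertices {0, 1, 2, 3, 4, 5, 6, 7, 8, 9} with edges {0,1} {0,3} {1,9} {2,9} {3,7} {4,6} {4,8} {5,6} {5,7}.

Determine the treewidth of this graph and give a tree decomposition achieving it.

The largest bag has 2 vertices, giving width 1; this decomposition certifies tw(G) ≤ 1. Any graph with an edge has treewidth ≥ 1, and G has the edge 8–4. Therefore the treewidth is 1.

Treewidth 1.
Bags: B1 = {4, 8}  B2 = {4, 6}  B3 = {5, 6}  B4 = {5, 7}  B5 = {3, 7}  B6 = {0, 3}  B7 = {0, 1}  B8 = {1, 9}  B9 = {2, 9}
Tree: B1–B2, B2–B3, B3–B4, B4–B5, B5–B6, B6–B7, B7–B8, B8–B9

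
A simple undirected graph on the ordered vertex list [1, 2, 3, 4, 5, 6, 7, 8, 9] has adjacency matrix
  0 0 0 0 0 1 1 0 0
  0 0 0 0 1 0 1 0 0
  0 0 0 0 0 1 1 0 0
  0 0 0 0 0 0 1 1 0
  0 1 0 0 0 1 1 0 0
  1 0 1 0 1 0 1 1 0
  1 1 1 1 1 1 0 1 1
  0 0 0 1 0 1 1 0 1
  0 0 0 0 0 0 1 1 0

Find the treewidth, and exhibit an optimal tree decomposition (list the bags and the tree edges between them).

Each bag holds 3 vertices, so the decomposition has width 2, which upper-bounds the treewidth. Conversely, {7, 8, 9} is a clique of size 3, and the vertices of any clique must share a bag in every tree decomposition; so some bag has ≥ 3 vertices and tw(G) ≥ 2. The upper and lower bounds meet at 2, so that is the treewidth.

Treewidth 2.
Bags: B1 = {1, 6, 7}  B2 = {5, 6, 7}  B3 = {6, 7, 8}  B4 = {3, 6, 7}  B5 = {7, 8, 9}  B6 = {2, 5, 7}  B7 = {4, 7, 8}
Tree: B1–B2, B1–B3, B3–B4, B3–B5, B2–B6, B3–B7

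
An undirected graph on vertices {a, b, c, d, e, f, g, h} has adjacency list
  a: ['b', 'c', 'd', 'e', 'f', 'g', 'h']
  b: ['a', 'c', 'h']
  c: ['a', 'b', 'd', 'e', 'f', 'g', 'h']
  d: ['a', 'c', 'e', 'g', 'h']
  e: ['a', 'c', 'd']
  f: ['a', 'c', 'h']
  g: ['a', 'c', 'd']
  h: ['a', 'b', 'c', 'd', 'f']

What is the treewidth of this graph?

A width-3 tree decomposition is:
Bags: B1 = {a, c, f, h}  B2 = {a, c, d, h}  B3 = {a, b, c, h}  B4 = {a, c, d, e}  B5 = {a, c, d, g}
Tree: B1–B2, B1–B3, B2–B4, B2–B5
Each bag holds 4 vertices, so the decomposition has width 3, which upper-bounds the treewidth. For the lower bound, the 4 vertices {a, c, d, g} are pairwise adjacent, and any tree decomposition puts a clique entirely inside one bag — forcing width ≥ 3. Hence tw(G) = 3 exactly.

3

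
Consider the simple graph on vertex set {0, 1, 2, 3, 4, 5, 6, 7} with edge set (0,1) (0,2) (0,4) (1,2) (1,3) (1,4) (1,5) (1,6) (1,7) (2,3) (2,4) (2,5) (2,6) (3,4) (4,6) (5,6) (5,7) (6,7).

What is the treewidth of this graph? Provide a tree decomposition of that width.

Each bag holds 4 vertices, so the decomposition has width 3, which upper-bounds the treewidth. On the other hand G contains the 4-clique {0, 1, 2, 4}. A clique must lie in a single bag of any decomposition, so no decomposition can have width below 3. Combining the bounds, tw(G) = 3.

Treewidth 3.
Bags: B1 = {1, 2, 4, 6}  B2 = {1, 2, 5, 6}  B3 = {1, 2, 3, 4}  B4 = {0, 1, 2, 4}  B5 = {1, 5, 6, 7}
Tree: B1–B2, B1–B3, B3–B4, B2–B5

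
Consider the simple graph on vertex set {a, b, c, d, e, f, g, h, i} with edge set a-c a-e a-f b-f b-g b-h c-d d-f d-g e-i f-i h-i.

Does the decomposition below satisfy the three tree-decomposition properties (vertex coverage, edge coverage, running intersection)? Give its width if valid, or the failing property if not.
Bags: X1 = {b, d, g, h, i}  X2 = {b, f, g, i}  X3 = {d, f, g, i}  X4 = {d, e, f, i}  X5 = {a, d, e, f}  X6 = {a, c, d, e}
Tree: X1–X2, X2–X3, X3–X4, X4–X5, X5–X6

A tree decomposition must satisfy three properties: every vertex lies in some bag; for every edge, both endpoints lie together in some bag; and for every vertex, the bags containing it form a connected subtree. Here bags containing vertex d are not connected in the tree, so the decomposition is invalid.

No — bags containing vertex d are not connected in the tree.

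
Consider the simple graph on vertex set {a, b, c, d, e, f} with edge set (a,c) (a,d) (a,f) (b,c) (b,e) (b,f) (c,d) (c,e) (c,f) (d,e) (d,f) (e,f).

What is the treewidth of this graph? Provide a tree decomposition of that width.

Every bag has size at most 4, so the width is 4 − 1 = 3 and tw(G) ≤ 3. For the lower bound, the 4 vertices {c, d, e, f} are pairwise adjacent, and any tree decomposition puts a clique entirely inside one bag — forcing width ≥ 3. Combining the bounds, tw(G) = 3.

Treewidth 3.
One such decomposition:
Bags: B1 = {c, d, e, f}  B2 = {a, c, d, f}  B3 = {b, c, e, f}
Tree: B1–B2, B1–B3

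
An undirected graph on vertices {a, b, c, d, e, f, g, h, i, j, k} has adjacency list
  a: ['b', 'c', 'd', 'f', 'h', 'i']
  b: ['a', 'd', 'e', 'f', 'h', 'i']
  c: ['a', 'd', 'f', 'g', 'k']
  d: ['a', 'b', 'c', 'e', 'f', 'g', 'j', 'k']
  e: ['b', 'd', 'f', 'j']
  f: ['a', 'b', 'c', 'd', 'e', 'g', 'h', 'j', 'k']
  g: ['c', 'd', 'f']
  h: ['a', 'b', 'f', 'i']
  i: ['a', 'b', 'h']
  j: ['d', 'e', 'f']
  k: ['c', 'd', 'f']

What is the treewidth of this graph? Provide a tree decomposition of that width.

Treewidth 3.
Bags: B1 = {b, d, e, f}  B2 = {a, b, d, f}  B3 = {a, c, d, f}  B4 = {a, b, f, h}  B5 = {d, e, f, j}  B6 = {a, b, h, i}  B7 = {c, d, f, k}  B8 = {c, d, f, g}
Tree: B1–B2, B2–B3, B2–B4, B1–B5, B4–B6, B3–B7, B3–B8

Every bag has size at most 4, so the width is 4 − 1 = 3 and tw(G) ≤ 3. Conversely, {d, e, f, j} is a clique of size 4, and the vertices of any clique must share a bag in every tree decomposition; so some bag has ≥ 4 vertices and tw(G) ≥ 3. Therefore the treewidth is 3.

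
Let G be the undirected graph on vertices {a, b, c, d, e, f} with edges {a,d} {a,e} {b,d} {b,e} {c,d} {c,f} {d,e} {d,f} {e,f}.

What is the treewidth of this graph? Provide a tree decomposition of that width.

The largest bag has 3 vertices, giving width 2; this decomposition certifies tw(G) ≤ 2. For the lower bound, the 3 vertices {d, e, f} are pairwise adjacent, and any tree decomposition puts a clique entirely inside one bag — forcing width ≥ 2. Therefore the treewidth is 2.

Treewidth 2.
One optimal decomposition is:
Bags: B1 = {a, d, e}  B2 = {d, e, f}  B3 = {b, d, e}  B4 = {c, d, f}
Tree: B1–B2, B1–B3, B2–B4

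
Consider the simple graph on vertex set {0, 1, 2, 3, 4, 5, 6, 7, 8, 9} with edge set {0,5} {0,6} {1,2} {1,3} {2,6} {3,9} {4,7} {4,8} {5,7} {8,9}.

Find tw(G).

2

A width-2 tree decomposition is:
Bags: B1 = {0, 5, 7}  B2 = {0, 6, 7}  B3 = {2, 6, 7}  B4 = {1, 2, 7}  B5 = {1, 3, 7}  B6 = {3, 7, 9}  B7 = {7, 8, 9}  B8 = {4, 7, 8}
Tree: B1–B2, B2–B3, B3–B4, B4–B5, B5–B6, B6–B7, B7–B8
Every bag has size at most 3, so the width is 3 − 1 = 2 and tw(G) ≤ 2. Since 7–5–0–6–2–1–3–9–8–4–7 is a cycle in G, G is not acyclic. Forests are exactly the graphs of treewidth ≤ 1, so tw(G) ≥ 2. The upper and lower bounds meet at 2, so that is the treewidth.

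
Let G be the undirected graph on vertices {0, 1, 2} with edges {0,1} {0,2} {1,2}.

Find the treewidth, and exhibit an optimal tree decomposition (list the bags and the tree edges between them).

Treewidth 2.
One optimal decomposition is:
Bags: B1 = {0, 1, 2}
Tree: (single bag)

A single bag containing all 3 vertices is trivially a valid decomposition of width 2. For the lower bound, the 3 vertices {0, 1, 2} are pairwise adjacent, and any tree decomposition puts a clique entirely inside one bag — forcing width ≥ 2. Therefore the treewidth is 2.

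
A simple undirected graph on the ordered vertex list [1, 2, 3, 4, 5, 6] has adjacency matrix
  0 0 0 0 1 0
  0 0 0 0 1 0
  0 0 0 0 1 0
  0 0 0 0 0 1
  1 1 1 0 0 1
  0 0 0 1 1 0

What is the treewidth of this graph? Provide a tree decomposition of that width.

Every bag has size at most 2, so the width is 2 − 1 = 1 and tw(G) ≤ 1. Any graph with an edge has treewidth ≥ 1, and G has the edge 6–5. Therefore the treewidth is 1.

Treewidth 1.
Bags: B1 = {5, 6}  B2 = {3, 5}  B3 = {1, 5}  B4 = {2, 5}  B5 = {4, 6}
Tree: B1–B2, B1–B3, B3–B4, B1–B5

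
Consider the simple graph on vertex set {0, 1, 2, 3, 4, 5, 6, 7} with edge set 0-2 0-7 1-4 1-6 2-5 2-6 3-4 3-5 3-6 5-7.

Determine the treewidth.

2

A width-2 tree decomposition is:
Bags: B1 = {0, 5, 7}  B2 = {0, 2, 5}  B3 = {2, 3, 5}  B4 = {2, 3, 6}  B5 = {3, 4, 6}  B6 = {1, 4, 6}
Tree: B1–B2, B2–B3, B3–B4, B4–B5, B5–B6
Every bag has size at most 3, so the width is 3 − 1 = 2 and tw(G) ≤ 2. The edges 7–0–2–5–7 form a cycle, so G is not a tree and its treewidth is at least 2. Therefore the treewidth is 2.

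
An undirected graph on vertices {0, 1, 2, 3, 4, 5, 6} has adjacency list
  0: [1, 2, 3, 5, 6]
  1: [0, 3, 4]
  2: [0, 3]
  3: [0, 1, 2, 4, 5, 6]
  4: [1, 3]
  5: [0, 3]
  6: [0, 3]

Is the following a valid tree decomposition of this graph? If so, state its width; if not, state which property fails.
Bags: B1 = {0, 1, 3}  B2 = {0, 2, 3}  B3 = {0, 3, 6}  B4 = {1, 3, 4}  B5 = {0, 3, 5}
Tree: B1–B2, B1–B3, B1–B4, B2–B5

Every vertex of G appears in some bag (union = {0, 1, 2, 3, 4, 5, 6}); every edge is covered by a bag; and for each vertex v the set of bags containing v is connected in the bag tree. The decomposition is therefore valid. The largest bag has 3 vertices, so the width is 2.

Yes; width 2.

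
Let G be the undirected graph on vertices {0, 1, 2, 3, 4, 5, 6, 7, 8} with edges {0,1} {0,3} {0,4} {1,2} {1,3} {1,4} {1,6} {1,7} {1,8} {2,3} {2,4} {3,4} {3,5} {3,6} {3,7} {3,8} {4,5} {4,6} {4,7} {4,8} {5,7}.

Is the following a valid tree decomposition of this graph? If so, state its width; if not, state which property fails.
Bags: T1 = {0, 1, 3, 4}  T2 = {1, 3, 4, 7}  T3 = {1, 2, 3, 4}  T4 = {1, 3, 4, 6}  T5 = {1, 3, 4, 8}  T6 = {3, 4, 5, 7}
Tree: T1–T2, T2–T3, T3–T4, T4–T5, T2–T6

Vertex coverage: the bags together contain {0, 1, 2, 3, 4, 5, 6, 7, 8}, the full vertex set. Edge coverage: each edge of G has both endpoints in at least one bag. Running intersection: for every vertex, the bags containing it form a connected subtree. All three properties hold, so this is a valid tree decomposition of width max|bag| − 1 = 3, and hence tw(G) ≤ 3.

Yes; width 3.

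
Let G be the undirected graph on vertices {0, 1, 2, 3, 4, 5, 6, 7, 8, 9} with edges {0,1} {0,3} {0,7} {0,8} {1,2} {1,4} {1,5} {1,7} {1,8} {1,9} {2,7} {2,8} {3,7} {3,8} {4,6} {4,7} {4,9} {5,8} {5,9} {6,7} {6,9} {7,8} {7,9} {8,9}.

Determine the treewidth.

3

A width-3 tree decomposition is:
Bags: B1 = {1, 7, 8, 9}  B2 = {0, 1, 7, 8}  B3 = {1, 5, 8, 9}  B4 = {1, 4, 7, 9}  B5 = {4, 6, 7, 9}  B6 = {1, 2, 7, 8}  B7 = {0, 3, 7, 8}
Tree: B1–B2, B1–B3, B1–B4, B4–B5, B2–B6, B2–B7
Each bag holds 4 vertices, so the decomposition has width 3, which upper-bounds the treewidth. For the lower bound, the 4 vertices {1, 5, 8, 9} are pairwise adjacent, and any tree decomposition puts a clique entirely inside one bag — forcing width ≥ 3. Combining the bounds, tw(G) = 3.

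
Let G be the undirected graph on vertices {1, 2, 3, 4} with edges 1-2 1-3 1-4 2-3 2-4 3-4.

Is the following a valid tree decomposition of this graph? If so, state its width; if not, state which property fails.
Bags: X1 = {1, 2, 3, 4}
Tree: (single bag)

Every vertex of G appears in some bag (union = {1, 2, 3, 4}); every edge is covered by a bag; and for each vertex v the set of bags containing v is connected in the bag tree. The decomposition is therefore valid. The largest bag has 4 vertices, so the width is 3.

Yes; width 3.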